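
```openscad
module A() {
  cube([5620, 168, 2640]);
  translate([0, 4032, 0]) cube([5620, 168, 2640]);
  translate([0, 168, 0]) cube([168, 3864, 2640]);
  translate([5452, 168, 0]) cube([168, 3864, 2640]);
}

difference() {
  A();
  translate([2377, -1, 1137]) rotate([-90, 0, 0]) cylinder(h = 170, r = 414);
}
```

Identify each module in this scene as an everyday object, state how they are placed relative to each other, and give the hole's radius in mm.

The subtracted cylinder has r = 414 mm.

A is a house frame. The house frame has a circular hole through its front wall. The hole's radius is 414 mm.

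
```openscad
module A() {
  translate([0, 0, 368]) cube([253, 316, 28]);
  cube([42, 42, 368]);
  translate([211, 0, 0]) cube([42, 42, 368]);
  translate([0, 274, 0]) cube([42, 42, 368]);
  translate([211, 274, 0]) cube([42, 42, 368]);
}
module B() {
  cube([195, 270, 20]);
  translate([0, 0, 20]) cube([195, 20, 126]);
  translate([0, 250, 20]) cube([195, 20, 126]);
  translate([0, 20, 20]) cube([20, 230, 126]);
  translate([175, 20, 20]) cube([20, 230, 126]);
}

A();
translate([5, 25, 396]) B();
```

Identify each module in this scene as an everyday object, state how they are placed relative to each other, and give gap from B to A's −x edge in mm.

The open box's min-x is at 5; the stool's min-x is 0; gap = 5 mm.

A is a stool. B is an open box. The open box is on top of the stool. The gap from the open box to the stool's −x edge is 5 mm.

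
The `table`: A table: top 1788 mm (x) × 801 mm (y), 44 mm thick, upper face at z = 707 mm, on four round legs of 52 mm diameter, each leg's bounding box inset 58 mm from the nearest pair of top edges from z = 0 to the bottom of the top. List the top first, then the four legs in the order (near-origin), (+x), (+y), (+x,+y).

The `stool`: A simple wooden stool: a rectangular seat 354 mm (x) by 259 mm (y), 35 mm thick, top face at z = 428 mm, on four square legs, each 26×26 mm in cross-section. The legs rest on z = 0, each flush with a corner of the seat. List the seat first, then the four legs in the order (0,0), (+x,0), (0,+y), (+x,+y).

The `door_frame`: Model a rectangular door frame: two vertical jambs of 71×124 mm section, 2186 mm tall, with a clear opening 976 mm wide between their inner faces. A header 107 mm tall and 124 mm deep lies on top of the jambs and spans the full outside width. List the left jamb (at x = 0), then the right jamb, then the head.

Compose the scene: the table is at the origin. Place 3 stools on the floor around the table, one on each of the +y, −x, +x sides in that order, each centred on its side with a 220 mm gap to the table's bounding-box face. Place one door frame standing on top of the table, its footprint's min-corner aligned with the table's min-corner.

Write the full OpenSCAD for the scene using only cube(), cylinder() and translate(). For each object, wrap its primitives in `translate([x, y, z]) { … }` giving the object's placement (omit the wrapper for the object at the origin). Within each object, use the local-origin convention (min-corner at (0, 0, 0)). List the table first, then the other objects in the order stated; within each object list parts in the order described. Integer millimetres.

translate([0, 0, 663]) cube([1788, 801, 44]);
translate([84, 84, 0]) cylinder(h = 663, r = 26);
translate([1704, 84, 0]) cylinder(h = 663, r = 26);
translate([84, 717, 0]) cylinder(h = 663, r = 26);
translate([1704, 717, 0]) cylinder(h = 663, r = 26);
translate([717, 1021, 0]) {
  translate([0, 0, 393]) cube([354, 259, 35]);
  cube([26, 26, 393]);
  translate([328, 0, 0]) cube([26, 26, 393]);
  translate([0, 233, 0]) cube([26, 26, 393]);
  translate([328, 233, 0]) cube([26, 26, 393]);
}
translate([-574, 271, 0]) {
  translate([0, 0, 393]) cube([354, 259, 35]);
  cube([26, 26, 393]);
  translate([328, 0, 0]) cube([26, 26, 393]);
  translate([0, 233, 0]) cube([26, 26, 393]);
  translate([328, 233, 0]) cube([26, 26, 393]);
}
translate([2008, 271, 0]) {
  translate([0, 0, 393]) cube([354, 259, 35]);
  cube([26, 26, 393]);
  translate([328, 0, 0]) cube([26, 26, 393]);
  translate([0, 233, 0]) cube([26, 26, 393]);
  translate([328, 233, 0]) cube([26, 26, 393]);
}
translate([0, 0, 707]) {
  cube([71, 124, 2186]);
  translate([1047, 0, 0]) cube([71, 124, 2186]);
  translate([0, 0, 2186]) cube([1118, 124, 107]);
}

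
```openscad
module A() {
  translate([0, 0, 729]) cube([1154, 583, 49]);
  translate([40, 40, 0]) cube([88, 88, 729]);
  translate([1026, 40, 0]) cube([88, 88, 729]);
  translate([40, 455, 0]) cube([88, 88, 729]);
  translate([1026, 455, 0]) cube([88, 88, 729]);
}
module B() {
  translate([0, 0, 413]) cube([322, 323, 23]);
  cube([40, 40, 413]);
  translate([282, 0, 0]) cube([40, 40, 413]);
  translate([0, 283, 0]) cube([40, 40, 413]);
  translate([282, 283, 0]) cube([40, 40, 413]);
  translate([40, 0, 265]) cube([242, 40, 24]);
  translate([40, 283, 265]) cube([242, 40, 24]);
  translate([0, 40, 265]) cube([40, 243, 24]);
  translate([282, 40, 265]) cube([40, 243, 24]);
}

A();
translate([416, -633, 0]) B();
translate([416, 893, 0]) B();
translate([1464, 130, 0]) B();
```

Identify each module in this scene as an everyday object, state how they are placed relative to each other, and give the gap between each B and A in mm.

Each stool's nearest face is 310 mm from the table's bounding box.

A is a table. B is a stool. Three stools sit around the table at the −y, +y, +x sides. The gap between each stool and the table is 310 mm.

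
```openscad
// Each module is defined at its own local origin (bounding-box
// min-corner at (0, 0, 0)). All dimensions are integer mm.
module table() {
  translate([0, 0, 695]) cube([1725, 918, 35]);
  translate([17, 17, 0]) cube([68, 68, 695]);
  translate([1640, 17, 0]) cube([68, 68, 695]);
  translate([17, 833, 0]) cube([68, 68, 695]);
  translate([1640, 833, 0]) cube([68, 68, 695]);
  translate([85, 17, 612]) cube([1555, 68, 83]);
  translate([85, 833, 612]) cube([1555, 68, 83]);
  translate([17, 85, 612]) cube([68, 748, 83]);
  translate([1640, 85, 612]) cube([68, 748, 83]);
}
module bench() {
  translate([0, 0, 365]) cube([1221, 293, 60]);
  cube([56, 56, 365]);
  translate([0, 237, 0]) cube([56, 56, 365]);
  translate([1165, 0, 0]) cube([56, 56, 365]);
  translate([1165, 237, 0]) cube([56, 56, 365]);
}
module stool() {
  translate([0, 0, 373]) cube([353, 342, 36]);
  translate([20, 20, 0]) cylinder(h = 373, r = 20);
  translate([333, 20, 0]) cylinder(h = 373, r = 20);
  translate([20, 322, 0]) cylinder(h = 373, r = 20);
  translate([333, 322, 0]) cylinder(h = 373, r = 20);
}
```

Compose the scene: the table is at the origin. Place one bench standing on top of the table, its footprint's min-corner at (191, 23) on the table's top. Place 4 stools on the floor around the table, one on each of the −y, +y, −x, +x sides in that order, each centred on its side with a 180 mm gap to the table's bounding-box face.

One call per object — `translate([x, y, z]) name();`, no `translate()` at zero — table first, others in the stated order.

table();
translate([191, 23, 730]) bench();
translate([686, -522, 0]) stool();
translate([686, 1098, 0]) stool();
translate([-533, 288, 0]) stool();
translate([1905, 288, 0]) stool();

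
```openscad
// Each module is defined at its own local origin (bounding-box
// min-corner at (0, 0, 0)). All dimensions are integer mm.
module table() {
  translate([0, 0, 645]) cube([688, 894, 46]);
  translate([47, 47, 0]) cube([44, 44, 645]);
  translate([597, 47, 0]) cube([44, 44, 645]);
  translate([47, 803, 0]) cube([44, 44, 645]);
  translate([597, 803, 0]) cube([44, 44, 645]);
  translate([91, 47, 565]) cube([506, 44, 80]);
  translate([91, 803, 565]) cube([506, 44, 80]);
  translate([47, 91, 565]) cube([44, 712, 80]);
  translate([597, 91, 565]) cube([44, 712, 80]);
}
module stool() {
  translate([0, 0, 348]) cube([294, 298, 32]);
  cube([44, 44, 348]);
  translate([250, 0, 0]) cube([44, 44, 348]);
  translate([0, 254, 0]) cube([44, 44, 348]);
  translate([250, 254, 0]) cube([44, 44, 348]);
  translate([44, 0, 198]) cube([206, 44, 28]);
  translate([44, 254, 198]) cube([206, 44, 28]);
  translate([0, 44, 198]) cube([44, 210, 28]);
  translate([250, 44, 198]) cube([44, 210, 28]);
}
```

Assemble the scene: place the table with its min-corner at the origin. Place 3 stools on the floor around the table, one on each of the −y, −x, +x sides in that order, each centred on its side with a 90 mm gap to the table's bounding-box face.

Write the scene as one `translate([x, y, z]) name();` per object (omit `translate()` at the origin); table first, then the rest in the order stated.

table();
translate([197, -388, 0]) stool();
translate([-384, 298, 0]) stool();
translate([778, 298, 0]) stool();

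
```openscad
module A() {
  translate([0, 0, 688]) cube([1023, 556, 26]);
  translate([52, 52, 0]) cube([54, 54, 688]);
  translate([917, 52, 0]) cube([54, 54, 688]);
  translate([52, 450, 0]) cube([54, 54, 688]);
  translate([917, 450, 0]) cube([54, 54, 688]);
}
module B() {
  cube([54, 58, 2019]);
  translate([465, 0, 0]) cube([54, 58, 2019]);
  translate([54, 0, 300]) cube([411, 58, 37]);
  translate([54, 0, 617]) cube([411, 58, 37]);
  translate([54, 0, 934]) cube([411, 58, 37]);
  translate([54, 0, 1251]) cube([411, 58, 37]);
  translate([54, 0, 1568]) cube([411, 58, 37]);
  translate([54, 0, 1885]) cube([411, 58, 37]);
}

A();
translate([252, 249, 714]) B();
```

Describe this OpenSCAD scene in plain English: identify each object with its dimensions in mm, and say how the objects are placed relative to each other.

A is a table with a 1023×556 mm rectangular top, 26 mm thick, top surface at z = 714 mm, supported by four 54×54 mm square legs, each inset 52 mm from the nearest pair of top edges, running from the floor.

B is a straight ladder. Two 54×58 mm vertical rails, 2019 mm tall, stand 519 mm apart (outside-to-outside) with their front faces coplanar on the −y side. 6 rungs, each 58 mm deep and 37 mm tall, span between the inner faces of the rails, front faces flush with the rails. The lowest rung's underside is at z = 300 mm and rungs are spaced 317 mm apart (underside to underside).

The ladder is on top of the table, centred.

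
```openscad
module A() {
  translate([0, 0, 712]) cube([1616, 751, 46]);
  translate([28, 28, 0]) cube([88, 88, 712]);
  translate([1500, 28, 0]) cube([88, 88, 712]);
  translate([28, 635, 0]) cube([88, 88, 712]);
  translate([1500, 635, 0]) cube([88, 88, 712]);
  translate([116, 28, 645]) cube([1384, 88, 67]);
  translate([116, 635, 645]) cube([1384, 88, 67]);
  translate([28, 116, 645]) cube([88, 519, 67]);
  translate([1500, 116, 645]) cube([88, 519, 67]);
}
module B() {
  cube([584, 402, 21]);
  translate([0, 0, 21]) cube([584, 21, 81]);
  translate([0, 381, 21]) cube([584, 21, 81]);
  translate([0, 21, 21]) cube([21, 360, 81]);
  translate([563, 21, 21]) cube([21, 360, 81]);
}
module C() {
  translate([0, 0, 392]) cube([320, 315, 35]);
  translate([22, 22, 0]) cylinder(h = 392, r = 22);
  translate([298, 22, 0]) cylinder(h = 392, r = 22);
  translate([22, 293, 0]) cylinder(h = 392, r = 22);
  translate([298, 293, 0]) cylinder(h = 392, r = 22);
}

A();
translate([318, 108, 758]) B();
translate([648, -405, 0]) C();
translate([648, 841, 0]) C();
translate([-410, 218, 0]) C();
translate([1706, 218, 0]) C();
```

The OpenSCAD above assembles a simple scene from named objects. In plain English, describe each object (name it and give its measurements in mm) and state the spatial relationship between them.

A is a table: top 1616 mm (x) × 751 mm (y), 46 mm thick, upper face at z = 758 mm, on four 88×88 mm square legs, each inset 28 mm from the nearest pair of top edges, running from z = 0 to the bottom of the top. Four apron rails, 88 mm thick and 67 mm tall, run between adjacent legs with their top edges flush with the underside of the top and their outer faces flush with the legs' outer faces.

B is an open-topped rectangular box: outside dimensions 584×402×102 mm, with a uniform wall and base thickness of 21 mm. The base is a full 584×402 slab on the floor; four walls sit on top of the base. The front and back walls (the −y and +y sides) span the full width; the two side walls fit between them.

C is a four-legged stool. The seat is a 320×315×35 mm slab whose top surface is at z = 427 mm; four round legs, each 44 mm in diameter, run from the floor (z = 0) to the underside of the seat, each leg's axis is inset half a diameter from the nearest pair of seat edges (so the leg's bounding box is flush with the corner).

The open box is on top of the table. Four stools sit around the table at the −y, +y, −x, +x sides.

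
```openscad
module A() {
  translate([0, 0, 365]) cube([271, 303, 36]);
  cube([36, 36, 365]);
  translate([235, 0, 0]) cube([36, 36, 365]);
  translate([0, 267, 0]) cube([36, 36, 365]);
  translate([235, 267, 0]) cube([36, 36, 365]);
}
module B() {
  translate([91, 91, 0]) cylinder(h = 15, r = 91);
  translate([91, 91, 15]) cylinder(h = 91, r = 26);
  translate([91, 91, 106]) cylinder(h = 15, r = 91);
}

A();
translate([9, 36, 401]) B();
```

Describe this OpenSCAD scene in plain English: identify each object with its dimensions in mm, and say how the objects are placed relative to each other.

A is a simple wooden stool: a rectangular seat 271 mm (x) by 303 mm (y), 36 mm thick, top face at z = 401 mm, on four square legs, each 36×36 mm in cross-section. The legs rest on z = 0, each flush with a corner of the seat.

B is a spool: two coaxial disc flanges of radius 91 mm and thickness 15 mm, joined by a core cylinder of radius 26 mm and height 91 mm. The lower flange rests on z = 0 and the three cylinders share a vertical axis.

The spool is on top of the stool.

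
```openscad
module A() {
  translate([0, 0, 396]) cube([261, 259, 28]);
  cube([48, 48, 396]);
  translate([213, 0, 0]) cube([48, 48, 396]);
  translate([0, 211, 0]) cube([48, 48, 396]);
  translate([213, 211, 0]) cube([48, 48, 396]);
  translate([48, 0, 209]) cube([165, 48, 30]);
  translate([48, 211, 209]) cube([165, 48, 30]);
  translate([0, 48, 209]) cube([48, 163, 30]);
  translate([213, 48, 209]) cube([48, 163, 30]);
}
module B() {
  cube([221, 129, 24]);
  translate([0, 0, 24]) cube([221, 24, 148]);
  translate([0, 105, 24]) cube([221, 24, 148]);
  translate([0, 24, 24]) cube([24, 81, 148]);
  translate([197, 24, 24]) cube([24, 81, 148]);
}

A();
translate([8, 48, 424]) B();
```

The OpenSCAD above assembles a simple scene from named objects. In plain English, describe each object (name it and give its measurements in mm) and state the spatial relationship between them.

A is a four-legged stool. The seat is a 261×259×28 mm slab whose top surface is at z = 424 mm; four square legs, each 48×48 mm in cross-section, run from the floor (z = 0) to the underside of the seat, each flush with a corner of the seat. Four stretchers, 48 mm wide and 30 mm tall, connect adjacent legs with their undersides at z = 209 mm, each running between the inner faces of the legs it joins and aligned with the legs' outer faces on the other axis.

B is an open-topped rectangular box: outside dimensions 221×129×172 mm, with a uniform wall and base thickness of 24 mm. The base is a full 221×129 slab on the floor; four walls sit on top of the base. The front and back walls (the −y and +y sides) span the full width; the two side walls fit between them.

The open box is on top of the stool.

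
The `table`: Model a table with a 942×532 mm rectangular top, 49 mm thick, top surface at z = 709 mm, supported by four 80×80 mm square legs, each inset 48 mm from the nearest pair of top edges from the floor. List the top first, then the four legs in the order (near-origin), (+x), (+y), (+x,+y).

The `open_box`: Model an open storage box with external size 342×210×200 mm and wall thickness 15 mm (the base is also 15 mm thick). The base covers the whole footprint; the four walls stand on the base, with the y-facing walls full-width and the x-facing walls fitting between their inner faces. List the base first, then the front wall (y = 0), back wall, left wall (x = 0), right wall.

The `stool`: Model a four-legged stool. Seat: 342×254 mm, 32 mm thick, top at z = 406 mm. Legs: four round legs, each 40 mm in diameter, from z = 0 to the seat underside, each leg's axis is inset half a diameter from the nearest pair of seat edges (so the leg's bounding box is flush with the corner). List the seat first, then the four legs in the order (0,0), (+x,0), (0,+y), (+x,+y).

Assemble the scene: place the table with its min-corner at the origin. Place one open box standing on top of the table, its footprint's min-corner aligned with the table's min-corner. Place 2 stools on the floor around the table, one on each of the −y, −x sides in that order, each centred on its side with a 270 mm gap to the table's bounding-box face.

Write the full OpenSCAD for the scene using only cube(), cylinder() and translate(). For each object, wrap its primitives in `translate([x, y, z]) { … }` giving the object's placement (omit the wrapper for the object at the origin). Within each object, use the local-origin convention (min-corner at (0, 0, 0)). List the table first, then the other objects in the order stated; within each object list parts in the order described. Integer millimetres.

translate([0, 0, 660]) cube([942, 532, 49]);
translate([48, 48, 0]) cube([80, 80, 660]);
translate([814, 48, 0]) cube([80, 80, 660]);
translate([48, 404, 0]) cube([80, 80, 660]);
translate([814, 404, 0]) cube([80, 80, 660]);
translate([0, 0, 709]) {
  cube([342, 210, 15]);
  translate([0, 0, 15]) cube([342, 15, 185]);
  translate([0, 195, 15]) cube([342, 15, 185]);
  translate([0, 15, 15]) cube([15, 180, 185]);
  translate([327, 15, 15]) cube([15, 180, 185]);
}
translate([300, -524, 0]) {
  translate([0, 0, 374]) cube([342, 254, 32]);
  translate([20, 20, 0]) cylinder(h = 374, r = 20);
  translate([322, 20, 0]) cylinder(h = 374, r = 20);
  translate([20, 234, 0]) cylinder(h = 374, r = 20);
  translate([322, 234, 0]) cylinder(h = 374, r = 20);
}
translate([-612, 139, 0]) {
  translate([0, 0, 374]) cube([342, 254, 32]);
  translate([20, 20, 0]) cylinder(h = 374, r = 20);
  translate([322, 20, 0]) cylinder(h = 374, r = 20);
  translate([20, 234, 0]) cylinder(h = 374, r = 20);
  translate([322, 234, 0]) cylinder(h = 374, r = 20);
}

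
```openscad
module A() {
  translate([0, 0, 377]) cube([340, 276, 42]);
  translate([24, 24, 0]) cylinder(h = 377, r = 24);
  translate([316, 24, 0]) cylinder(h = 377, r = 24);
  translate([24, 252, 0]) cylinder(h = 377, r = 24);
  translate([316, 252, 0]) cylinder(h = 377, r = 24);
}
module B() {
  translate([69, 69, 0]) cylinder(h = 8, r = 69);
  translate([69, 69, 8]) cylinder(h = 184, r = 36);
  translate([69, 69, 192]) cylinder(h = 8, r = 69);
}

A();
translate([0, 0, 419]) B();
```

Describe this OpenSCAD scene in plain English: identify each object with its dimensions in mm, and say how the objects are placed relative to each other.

A is a simple wooden stool: a rectangular seat 340 mm (x) by 276 mm (y), 42 mm thick, top face at z = 419 mm, on four round legs, each 48 mm in diameter. The legs rest on z = 0, each leg's axis is inset half a diameter from the nearest pair of seat edges (so the leg's bounding box is flush with the corner).

B is a spool: two coaxial disc flanges of radius 69 mm and thickness 8 mm, joined by a core cylinder of radius 36 mm and height 184 mm. The lower flange rests on z = 0 and the three cylinders share a vertical axis.

The spool is on top of the stool.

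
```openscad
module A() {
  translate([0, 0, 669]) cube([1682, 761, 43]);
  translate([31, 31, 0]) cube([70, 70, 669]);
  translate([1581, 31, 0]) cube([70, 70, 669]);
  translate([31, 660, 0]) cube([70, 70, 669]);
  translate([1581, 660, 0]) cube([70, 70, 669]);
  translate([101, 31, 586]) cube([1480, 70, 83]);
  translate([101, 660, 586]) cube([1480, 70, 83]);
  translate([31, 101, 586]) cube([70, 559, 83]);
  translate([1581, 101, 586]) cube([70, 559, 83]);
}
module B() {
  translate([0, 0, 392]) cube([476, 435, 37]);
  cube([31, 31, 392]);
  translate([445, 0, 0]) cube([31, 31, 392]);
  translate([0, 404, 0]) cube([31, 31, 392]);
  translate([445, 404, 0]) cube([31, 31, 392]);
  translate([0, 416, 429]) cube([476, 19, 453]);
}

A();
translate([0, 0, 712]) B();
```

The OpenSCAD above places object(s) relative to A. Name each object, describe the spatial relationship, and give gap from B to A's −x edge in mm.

A is a table. B is a chair. The chair is on top of the table. The gap from the chair to the table's −x edge is 0 mm.

The chair's min-x is at 0; the table's min-x is 0; gap = 0 mm.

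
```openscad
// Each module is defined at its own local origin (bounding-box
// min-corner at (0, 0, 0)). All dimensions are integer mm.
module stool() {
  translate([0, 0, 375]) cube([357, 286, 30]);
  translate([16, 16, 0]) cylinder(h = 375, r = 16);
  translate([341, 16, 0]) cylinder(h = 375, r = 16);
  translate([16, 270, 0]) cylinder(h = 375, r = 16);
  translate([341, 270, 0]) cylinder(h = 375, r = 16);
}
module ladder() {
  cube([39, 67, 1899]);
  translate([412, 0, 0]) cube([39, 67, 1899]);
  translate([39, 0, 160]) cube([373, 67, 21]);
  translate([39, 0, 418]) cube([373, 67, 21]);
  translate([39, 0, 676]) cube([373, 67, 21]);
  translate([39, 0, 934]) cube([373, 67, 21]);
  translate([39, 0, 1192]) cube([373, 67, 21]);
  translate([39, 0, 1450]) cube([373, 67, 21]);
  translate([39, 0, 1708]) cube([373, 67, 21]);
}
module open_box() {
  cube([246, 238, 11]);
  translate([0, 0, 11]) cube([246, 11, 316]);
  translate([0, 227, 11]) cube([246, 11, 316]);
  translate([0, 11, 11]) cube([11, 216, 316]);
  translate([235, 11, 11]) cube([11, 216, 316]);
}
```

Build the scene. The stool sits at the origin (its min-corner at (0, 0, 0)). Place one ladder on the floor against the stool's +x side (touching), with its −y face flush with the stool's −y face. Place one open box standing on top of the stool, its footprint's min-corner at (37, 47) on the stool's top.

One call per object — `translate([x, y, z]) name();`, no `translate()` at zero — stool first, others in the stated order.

stool();
translate([357, 0, 0]) ladder();
translate([37, 47, 405]) open_box();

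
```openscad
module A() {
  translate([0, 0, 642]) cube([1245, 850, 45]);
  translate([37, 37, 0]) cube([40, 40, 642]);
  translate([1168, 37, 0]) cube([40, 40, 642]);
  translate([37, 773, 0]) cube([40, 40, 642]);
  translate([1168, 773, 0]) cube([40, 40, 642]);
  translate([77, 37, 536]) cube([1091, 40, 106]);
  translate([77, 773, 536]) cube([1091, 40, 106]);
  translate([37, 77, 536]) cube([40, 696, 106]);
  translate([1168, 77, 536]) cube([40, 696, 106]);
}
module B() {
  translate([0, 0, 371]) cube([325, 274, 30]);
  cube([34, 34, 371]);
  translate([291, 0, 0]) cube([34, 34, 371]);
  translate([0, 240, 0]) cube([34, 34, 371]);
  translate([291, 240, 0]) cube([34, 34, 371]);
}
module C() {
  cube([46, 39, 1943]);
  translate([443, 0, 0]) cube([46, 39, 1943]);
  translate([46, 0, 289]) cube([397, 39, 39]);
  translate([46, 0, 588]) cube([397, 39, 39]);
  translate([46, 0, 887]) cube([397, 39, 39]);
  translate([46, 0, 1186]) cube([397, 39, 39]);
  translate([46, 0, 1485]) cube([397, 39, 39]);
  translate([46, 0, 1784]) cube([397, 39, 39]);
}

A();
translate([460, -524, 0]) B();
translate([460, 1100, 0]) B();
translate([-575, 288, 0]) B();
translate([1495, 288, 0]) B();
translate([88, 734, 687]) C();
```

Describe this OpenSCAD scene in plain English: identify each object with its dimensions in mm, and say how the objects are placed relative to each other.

A is a table with a 1245×850 mm rectangular top, 45 mm thick, top surface at z = 687 mm, supported by four 40×40 mm square legs, each inset 37 mm from the nearest pair of top edges, running from the floor. Four apron rails, 40 mm thick and 106 mm tall, run between adjacent legs with their top edges flush with the underside of the top and their outer faces flush with the legs' outer faces.

B is a four-legged stool. The seat is 325×274 mm, 30 mm thick, top at z = 401 mm. It stands on four square legs, each 34×34 mm in cross-section, from z = 0 to the seat underside, each flush with a corner of the seat.

C is a wooden ladder with two side rails of 46×39 mm section and 1943 mm height, set 489 mm apart overall. Between them run 6 rectangular rungs (39 mm deep, 39 mm thick), front faces flush with the rails' −y face. The bottom of the first rung is 289 mm above the floor and each subsequent rung is 299 mm higher than the one below.

Four stools sit around the table at the −y, +y, −x, +x sides. The ladder is on top of the table.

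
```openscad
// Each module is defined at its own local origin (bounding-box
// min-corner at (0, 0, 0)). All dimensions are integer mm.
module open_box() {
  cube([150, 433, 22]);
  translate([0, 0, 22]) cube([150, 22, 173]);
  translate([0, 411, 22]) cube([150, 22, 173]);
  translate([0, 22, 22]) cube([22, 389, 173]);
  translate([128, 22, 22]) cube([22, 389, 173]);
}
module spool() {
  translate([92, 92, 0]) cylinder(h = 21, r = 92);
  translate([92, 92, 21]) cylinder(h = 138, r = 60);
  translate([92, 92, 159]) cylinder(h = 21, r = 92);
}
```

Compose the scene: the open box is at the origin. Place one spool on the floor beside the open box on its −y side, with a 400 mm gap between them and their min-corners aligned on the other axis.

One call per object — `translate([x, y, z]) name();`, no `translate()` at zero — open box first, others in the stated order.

open_box();
translate([0, -584, 0]) spool();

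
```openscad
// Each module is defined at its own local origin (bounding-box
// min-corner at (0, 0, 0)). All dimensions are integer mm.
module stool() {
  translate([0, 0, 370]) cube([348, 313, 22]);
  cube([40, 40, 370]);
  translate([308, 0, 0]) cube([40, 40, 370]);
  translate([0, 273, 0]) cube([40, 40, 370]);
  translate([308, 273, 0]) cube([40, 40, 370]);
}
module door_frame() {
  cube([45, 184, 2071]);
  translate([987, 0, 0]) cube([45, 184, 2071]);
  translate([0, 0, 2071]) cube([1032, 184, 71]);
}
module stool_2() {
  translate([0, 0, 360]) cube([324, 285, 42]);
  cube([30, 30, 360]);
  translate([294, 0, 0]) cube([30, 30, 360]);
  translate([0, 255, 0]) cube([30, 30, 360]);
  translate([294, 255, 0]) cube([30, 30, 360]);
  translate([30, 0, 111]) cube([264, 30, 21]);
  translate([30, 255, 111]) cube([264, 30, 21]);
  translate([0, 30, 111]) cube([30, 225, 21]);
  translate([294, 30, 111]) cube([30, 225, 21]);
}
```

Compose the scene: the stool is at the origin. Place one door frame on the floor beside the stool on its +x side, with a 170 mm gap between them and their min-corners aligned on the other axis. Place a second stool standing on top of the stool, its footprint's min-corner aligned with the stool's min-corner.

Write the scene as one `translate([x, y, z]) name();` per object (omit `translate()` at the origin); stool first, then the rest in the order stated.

stool();
translate([518, 0, 0]) door_frame();
translate([0, 0, 392]) stool_2();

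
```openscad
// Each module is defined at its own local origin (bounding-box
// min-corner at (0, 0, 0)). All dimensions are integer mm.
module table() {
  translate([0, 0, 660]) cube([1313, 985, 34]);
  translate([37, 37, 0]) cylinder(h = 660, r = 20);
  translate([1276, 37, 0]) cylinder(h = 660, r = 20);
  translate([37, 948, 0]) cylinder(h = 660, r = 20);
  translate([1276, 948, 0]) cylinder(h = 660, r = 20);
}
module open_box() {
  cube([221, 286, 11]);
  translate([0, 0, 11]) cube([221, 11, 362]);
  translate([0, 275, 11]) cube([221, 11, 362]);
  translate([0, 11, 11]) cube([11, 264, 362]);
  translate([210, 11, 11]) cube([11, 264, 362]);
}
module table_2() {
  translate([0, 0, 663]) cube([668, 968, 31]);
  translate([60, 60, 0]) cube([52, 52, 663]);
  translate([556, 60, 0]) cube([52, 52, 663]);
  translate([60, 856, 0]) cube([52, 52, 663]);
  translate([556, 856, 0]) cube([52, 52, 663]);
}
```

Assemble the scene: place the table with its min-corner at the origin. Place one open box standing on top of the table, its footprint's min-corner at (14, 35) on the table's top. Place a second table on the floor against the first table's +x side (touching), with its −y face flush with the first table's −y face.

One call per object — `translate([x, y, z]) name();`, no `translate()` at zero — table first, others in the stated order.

table();
translate([14, 35, 694]) open_box();
translate([1313, 0, 0]) table_2();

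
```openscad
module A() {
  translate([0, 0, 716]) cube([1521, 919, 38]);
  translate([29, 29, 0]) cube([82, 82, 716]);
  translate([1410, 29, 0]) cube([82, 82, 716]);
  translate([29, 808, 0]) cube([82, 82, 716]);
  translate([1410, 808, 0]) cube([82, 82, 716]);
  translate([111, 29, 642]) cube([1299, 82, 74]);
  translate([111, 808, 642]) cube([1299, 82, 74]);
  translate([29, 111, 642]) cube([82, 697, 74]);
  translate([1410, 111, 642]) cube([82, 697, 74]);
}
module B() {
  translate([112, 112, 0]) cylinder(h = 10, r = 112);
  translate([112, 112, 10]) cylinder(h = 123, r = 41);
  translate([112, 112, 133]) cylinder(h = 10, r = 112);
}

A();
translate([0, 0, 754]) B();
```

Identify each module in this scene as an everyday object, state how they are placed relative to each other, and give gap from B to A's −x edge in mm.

The spool's min-x is at 0; the table's min-x is 0; gap = 0 mm.

A is a table. B is a spool. The spool is on top of the table. The gap from the spool to the table's −x edge is 0 mm.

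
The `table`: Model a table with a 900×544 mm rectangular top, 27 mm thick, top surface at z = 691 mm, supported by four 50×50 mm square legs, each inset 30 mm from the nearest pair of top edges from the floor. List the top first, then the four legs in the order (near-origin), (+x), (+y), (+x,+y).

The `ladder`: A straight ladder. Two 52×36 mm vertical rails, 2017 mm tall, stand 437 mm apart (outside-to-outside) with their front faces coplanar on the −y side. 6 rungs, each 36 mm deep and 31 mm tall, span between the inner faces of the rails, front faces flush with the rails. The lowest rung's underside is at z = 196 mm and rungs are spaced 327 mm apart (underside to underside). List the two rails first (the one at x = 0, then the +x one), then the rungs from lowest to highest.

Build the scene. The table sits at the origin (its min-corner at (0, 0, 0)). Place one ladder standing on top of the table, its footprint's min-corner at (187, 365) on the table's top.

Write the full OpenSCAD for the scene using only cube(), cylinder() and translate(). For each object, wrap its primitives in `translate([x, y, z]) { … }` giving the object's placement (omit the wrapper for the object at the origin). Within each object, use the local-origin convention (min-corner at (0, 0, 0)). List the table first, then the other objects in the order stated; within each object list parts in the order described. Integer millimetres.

translate([0, 0, 664]) cube([900, 544, 27]);
translate([30, 30, 0]) cube([50, 50, 664]);
translate([820, 30, 0]) cube([50, 50, 664]);
translate([30, 464, 0]) cube([50, 50, 664]);
translate([820, 464, 0]) cube([50, 50, 664]);
translate([187, 365, 691]) {
  cube([52, 36, 2017]);
  translate([385, 0, 0]) cube([52, 36, 2017]);
  translate([52, 0, 196]) cube([333, 36, 31]);
  translate([52, 0, 523]) cube([333, 36, 31]);
  translate([52, 0, 850]) cube([333, 36, 31]);
  translate([52, 0, 1177]) cube([333, 36, 31]);
  translate([52, 0, 1504]) cube([333, 36, 31]);
  translate([52, 0, 1831]) cube([333, 36, 31]);
}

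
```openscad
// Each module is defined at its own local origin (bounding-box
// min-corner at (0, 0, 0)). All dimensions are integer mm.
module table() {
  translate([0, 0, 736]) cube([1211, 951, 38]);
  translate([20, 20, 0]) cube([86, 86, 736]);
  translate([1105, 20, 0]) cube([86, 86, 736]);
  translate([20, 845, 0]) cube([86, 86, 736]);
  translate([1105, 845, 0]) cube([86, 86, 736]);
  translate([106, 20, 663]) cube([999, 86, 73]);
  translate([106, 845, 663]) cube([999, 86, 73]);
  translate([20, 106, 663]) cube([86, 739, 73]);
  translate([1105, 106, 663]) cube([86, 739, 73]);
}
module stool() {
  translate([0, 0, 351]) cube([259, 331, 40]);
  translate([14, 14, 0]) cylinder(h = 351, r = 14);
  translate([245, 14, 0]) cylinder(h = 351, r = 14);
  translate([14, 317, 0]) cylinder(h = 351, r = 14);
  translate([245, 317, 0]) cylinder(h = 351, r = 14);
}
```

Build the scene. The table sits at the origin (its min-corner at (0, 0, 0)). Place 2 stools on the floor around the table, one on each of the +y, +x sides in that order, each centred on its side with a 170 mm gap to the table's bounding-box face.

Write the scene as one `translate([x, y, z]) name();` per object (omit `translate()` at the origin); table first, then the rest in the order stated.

table();
translate([476, 1121, 0]) stool();
translate([1381, 310, 0]) stool();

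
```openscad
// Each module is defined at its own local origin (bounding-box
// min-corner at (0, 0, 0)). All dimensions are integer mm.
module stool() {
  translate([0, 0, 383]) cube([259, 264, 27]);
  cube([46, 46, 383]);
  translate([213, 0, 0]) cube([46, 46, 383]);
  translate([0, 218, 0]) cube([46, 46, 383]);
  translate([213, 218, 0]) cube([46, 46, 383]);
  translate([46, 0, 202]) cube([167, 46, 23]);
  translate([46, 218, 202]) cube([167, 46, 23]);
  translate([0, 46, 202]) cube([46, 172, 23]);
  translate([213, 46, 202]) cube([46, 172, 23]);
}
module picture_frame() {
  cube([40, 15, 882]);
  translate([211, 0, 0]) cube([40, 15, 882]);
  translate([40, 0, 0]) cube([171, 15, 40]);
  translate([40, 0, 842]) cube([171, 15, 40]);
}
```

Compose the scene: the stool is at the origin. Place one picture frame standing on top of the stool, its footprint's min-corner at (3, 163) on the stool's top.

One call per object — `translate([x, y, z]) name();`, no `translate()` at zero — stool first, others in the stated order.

stool();
translate([3, 163, 410]) picture_frame();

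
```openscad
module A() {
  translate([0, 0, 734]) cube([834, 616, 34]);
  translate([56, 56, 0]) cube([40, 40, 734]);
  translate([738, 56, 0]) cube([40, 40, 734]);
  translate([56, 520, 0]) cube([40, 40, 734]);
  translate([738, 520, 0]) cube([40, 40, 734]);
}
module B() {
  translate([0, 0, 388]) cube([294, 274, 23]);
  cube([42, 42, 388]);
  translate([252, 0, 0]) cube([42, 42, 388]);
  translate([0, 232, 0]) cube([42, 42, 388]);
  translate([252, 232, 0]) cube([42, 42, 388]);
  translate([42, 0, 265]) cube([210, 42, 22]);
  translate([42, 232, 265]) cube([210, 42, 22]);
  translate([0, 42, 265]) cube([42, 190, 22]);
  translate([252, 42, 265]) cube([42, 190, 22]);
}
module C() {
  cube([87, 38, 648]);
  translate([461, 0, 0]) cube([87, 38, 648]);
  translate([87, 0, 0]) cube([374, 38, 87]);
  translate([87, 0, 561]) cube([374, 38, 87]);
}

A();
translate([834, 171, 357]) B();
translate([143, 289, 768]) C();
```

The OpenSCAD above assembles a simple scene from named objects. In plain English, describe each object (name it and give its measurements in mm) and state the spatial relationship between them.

A is a rectangular dining table. The top is 834×616×34 mm with its upper surface at z = 768 mm. It stands on four 40×40 mm square legs, each inset 56 mm from the nearest pair of top edges, running from the floor to the underside of the top.

B is a simple wooden stool: a rectangular seat 294 mm (x) by 274 mm (y), 23 mm thick, top face at z = 411 mm, on four square legs, each 42×42 mm in cross-section. The legs rest on z = 0, each flush with a corner of the seat. Four stretchers, 42 mm wide and 22 mm tall, connect adjacent legs with their undersides at z = 265 mm, each running between the inner faces of the legs it joins and aligned with the legs' outer faces on the other axis.

C is a picture frame with a 374×474 mm rectangular opening (x by z) and a uniform 87 mm border on every side. Frame depth is 38 mm along y. It is built from two vertical stiles running the full outside height and two horizontal rails spanning the gap between the stiles.

The stool is beside the table with their tops flush at z = 768. The picture frame is on top of the table, centred.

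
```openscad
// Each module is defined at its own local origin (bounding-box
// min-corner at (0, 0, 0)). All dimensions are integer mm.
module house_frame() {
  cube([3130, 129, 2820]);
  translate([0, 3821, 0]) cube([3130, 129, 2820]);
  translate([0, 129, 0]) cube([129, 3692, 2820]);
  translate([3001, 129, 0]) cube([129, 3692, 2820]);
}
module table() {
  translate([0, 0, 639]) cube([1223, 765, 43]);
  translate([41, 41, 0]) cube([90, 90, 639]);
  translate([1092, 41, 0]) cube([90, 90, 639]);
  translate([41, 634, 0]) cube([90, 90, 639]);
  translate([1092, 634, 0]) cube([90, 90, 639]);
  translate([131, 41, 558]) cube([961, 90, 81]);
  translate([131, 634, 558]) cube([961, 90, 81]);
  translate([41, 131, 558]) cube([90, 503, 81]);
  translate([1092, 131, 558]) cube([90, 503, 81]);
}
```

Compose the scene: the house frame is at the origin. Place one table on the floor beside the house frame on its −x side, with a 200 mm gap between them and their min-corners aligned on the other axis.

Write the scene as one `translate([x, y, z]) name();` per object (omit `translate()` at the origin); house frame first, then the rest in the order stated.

house_frame();
translate([-1423, 0, 0]) table();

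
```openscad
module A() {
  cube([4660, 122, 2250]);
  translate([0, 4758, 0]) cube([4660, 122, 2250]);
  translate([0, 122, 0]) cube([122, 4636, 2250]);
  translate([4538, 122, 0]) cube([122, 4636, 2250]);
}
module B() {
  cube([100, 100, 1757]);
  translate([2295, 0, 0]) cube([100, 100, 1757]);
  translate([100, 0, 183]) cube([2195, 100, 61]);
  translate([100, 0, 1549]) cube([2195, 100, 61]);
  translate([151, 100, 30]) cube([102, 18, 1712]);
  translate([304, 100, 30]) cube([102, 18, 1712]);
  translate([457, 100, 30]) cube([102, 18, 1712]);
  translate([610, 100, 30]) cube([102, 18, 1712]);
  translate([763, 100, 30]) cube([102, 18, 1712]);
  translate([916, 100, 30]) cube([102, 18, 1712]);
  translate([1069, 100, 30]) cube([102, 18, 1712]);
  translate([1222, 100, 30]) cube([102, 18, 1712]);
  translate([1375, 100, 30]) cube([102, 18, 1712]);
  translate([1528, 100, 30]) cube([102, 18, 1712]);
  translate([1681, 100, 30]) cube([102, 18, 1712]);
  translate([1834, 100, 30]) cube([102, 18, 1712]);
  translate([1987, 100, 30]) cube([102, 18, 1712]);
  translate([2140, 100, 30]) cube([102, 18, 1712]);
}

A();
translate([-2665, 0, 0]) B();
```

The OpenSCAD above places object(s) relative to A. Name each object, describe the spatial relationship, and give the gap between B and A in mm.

A is a house frame. B is a fence section. The fence section is on the floor beside the house frame on its −x side. The gap between the fence section and the house frame is 270 mm.

The fence section's nearest face is 270 mm from the house frame's −x face.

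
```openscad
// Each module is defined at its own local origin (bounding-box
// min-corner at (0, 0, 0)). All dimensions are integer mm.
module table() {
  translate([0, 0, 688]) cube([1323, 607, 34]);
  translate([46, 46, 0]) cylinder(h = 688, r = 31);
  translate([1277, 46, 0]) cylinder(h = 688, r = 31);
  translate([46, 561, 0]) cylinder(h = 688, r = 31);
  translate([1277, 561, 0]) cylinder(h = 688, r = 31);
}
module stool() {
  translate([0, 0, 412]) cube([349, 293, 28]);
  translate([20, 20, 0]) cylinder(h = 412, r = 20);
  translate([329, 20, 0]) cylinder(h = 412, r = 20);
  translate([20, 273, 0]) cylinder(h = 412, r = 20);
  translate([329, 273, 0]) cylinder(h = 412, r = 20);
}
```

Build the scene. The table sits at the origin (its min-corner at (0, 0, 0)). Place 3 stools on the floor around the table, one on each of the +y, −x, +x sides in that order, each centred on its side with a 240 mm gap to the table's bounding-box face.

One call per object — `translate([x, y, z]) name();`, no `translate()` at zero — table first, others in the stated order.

table();
translate([487, 847, 0]) stool();
translate([-589, 157, 0]) stool();
translate([1563, 157, 0]) stool();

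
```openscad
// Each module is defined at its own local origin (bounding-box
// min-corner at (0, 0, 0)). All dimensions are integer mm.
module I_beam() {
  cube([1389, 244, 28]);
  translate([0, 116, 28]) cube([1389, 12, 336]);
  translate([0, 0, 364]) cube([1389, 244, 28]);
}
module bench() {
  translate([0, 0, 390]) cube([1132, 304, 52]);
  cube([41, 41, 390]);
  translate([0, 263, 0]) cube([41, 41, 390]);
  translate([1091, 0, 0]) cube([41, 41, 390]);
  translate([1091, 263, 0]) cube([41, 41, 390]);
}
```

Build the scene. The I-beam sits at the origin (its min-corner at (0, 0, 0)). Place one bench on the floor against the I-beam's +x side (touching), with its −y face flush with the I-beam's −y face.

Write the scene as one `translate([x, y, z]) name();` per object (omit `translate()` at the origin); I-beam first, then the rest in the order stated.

I_beam();
translate([1389, 0, 0]) bench();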